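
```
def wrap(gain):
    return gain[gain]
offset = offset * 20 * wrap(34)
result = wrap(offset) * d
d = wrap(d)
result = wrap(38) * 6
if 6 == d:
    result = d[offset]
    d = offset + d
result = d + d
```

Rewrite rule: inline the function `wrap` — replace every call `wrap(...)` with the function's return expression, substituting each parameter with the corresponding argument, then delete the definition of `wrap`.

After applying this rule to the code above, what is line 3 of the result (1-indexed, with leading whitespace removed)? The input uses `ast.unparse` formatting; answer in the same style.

Transformed code:
offset = offset * 20 * 34[34]
result = offset[offset] * d
d = d[d]
result = 38[38] * 6
if 6 == d:
    result = d[offset]
    d = offset + d
result = d + d

d = d[d]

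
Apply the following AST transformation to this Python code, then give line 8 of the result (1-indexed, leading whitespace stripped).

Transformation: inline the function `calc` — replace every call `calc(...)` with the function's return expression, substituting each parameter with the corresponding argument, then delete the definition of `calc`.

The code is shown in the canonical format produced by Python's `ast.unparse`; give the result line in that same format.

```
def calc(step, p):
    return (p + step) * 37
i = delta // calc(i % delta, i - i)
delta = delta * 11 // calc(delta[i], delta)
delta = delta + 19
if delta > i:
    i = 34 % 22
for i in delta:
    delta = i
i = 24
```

i = 24

Transformed code:
i = delta // ((i - i + i % delta) * 37)
delta = delta * 11 // ((delta + delta[i]) * 37)
delta = delta + 19
if delta > i:
    i = 34 % 22
for i in delta:
    delta = i
i = 24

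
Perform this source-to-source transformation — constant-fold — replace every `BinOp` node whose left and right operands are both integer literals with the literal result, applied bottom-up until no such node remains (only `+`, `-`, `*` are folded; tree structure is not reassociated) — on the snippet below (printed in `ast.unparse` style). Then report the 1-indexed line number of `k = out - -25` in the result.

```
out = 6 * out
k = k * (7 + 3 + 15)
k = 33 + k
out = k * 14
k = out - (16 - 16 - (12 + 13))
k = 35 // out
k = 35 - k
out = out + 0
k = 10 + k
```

5

Transformed code:
out = 6 * out
k = k * 25
k = 33 + k
out = k * 14
k = out - -25
k = 35 // out
k = 35 - k
out = out + 0
k = 10 + k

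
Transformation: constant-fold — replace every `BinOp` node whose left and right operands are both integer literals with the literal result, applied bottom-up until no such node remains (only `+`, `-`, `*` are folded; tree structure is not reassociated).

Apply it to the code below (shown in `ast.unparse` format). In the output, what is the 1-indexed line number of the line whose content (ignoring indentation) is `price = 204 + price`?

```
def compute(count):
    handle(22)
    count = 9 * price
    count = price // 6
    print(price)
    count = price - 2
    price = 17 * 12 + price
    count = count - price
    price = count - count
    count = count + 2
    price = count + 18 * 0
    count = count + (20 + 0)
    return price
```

Transformed code:
def compute(count):
    handle(22)
    count = 9 * price
    count = price // 6
    print(price)
    count = price - 2
    price = 204 + price
    count = count - price
    price = count - count
    count = count + 2
    price = count + 0
    count = count + 20
    return price

7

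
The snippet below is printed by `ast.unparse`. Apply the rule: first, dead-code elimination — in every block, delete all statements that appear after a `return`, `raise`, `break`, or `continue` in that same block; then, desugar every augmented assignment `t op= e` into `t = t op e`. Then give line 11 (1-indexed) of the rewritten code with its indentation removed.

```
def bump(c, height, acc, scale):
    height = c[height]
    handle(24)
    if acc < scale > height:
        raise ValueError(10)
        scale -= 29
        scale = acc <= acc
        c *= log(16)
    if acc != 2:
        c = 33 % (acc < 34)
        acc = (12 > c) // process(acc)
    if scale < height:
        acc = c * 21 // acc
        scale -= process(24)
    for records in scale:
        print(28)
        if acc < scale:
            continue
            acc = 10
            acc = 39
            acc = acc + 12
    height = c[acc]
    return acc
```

Transformed code:
def bump(c, height, acc, scale):
    height = c[height]
    handle(24)
    if acc < scale > height:
        raise ValueError(10)
    if acc != 2:
        c = 33 % (acc < 34)
        acc = (12 > c) // process(acc)
    if scale < height:
        acc = c * 21 // acc
        scale = scale - process(24)
    for records in scale:
        print(28)
        if acc < scale:
            continue
    height = c[acc]
    return acc

scale = scale - process(24)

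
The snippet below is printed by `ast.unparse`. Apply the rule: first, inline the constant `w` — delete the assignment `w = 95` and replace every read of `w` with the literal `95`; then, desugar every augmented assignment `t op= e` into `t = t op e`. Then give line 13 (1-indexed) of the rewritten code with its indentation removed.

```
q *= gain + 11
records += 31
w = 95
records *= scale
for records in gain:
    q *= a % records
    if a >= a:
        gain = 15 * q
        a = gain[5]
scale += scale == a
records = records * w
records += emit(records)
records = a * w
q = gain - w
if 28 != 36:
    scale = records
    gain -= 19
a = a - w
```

q = gain - 95

Transformed code:
q = q * (gain + 11)
records = records + 31
records = records * scale
for records in gain:
    q = q * (a % records)
    if a >= a:
        gain = 15 * q
        a = gain[5]
scale = scale + (scale == a)
records = records * 95
records = records + emit(records)
records = a * 95
q = gain - 95
if 28 != 36:
    scale = records
    gain = gain - 19
a = a - 95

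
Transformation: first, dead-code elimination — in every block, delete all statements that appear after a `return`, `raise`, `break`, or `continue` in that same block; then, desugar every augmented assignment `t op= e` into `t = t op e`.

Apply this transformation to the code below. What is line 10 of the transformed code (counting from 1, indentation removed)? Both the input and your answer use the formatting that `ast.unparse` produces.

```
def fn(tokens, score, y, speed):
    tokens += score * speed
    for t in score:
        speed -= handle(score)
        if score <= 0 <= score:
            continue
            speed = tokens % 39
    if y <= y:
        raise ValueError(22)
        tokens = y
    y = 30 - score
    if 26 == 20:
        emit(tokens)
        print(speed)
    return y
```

if 26 == 20:

Transformed code:
def fn(tokens, score, y, speed):
    tokens = tokens + score * speed
    for t in score:
        speed = speed - handle(score)
        if score <= 0 <= score:
            continue
    if y <= y:
        raise ValueError(22)
    y = 30 - score
    if 26 == 20:
        emit(tokens)
        print(speed)
    return y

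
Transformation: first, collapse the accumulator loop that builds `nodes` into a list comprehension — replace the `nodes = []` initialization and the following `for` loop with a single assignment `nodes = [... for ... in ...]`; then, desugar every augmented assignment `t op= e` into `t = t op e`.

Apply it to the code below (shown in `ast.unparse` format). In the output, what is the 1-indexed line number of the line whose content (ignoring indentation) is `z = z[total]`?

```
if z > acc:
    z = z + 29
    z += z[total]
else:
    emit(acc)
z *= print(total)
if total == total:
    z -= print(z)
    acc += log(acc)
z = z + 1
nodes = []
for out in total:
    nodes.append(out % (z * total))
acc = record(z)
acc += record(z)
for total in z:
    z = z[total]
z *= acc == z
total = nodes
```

Transformed code:
if z > acc:
    z = z + 29
    z = z + z[total]
else:
    emit(acc)
z = z * print(total)
if total == total:
    z = z - print(z)
    acc = acc + log(acc)
z = z + 1
nodes = [out % (z * total) for out in total]
acc = record(z)
acc = acc + record(z)
for total in z:
    z = z[total]
z = z * (acc == z)
total = nodes

15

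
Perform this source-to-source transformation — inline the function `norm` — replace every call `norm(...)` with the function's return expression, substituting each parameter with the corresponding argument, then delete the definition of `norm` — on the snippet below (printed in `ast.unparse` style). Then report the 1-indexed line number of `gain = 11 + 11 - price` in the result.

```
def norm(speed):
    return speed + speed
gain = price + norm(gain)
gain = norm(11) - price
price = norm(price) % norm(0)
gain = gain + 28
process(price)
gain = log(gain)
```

2

Transformed code:
gain = price + (gain + gain)
gain = 11 + 11 - price
price = (price + price) % (0 + 0)
gain = gain + 28
process(price)
gain = log(gain)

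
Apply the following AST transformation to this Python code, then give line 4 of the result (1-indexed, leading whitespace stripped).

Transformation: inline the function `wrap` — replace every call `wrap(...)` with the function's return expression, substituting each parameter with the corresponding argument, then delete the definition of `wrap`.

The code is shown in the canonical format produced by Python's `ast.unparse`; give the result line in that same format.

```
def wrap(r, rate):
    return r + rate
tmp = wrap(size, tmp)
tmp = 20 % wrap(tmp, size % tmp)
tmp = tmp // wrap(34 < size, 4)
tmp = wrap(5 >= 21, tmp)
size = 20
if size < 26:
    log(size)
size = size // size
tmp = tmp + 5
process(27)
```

Transformed code:
tmp = size + tmp
tmp = 20 % (tmp + size % tmp)
tmp = tmp // ((34 < size) + 4)
tmp = (5 >= 21) + tmp
size = 20
if size < 26:
    log(size)
size = size // size
tmp = tmp + 5
process(27)

tmp = (5 >= 21) + tmp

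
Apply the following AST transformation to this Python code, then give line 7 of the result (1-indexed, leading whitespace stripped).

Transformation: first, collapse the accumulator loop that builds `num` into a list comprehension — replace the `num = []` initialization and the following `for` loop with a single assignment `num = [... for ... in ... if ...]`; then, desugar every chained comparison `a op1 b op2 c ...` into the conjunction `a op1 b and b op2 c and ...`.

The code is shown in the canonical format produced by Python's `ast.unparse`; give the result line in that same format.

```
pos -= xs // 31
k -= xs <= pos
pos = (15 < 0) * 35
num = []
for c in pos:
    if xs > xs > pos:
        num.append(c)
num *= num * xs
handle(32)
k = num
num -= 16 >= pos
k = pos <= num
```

k = num

Transformed code:
pos -= xs // 31
k -= xs <= pos
pos = (15 < 0) * 35
num = [c for c in pos if xs > xs and xs > pos]
num *= num * xs
handle(32)
k = num
num -= 16 >= pos
k = pos <= num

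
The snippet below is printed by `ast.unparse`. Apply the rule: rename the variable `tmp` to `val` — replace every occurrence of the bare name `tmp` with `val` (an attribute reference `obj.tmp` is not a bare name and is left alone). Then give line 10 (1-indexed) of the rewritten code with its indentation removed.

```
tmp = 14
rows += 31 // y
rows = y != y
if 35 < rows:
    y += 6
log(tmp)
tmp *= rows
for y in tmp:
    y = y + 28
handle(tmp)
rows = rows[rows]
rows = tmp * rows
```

Transformed code:
val = 14
rows += 31 // y
rows = y != y
if 35 < rows:
    y += 6
log(val)
val *= rows
for y in val:
    y = y + 28
handle(val)
rows = rows[rows]
rows = val * rows

handle(val)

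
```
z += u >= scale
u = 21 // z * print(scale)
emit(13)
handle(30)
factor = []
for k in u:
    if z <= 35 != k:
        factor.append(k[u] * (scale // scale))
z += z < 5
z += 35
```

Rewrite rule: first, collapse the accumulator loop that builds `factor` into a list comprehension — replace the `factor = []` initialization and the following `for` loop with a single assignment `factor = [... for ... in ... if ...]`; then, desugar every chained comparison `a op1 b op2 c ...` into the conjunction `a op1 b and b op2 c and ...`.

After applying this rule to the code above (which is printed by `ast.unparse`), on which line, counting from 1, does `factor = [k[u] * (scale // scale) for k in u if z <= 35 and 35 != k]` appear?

5

Transformed code:
z += u >= scale
u = 21 // z * print(scale)
emit(13)
handle(30)
factor = [k[u] * (scale // scale) for k in u if z <= 35 and 35 != k]
z += z < 5
z += 35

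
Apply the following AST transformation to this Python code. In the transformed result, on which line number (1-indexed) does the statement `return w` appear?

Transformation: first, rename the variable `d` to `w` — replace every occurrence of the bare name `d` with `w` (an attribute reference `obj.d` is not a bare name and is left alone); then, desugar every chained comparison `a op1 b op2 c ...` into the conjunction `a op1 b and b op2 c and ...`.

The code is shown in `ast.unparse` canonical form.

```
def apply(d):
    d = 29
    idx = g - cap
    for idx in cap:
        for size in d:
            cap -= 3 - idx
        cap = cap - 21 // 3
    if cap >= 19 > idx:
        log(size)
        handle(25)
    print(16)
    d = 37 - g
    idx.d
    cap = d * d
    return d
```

Transformed code:
def apply(w):
    w = 29
    idx = g - cap
    for idx in cap:
        for size in w:
            cap -= 3 - idx
        cap = cap - 21 // 3
    if cap >= 19 and 19 > idx:
        log(size)
        handle(25)
    print(16)
    w = 37 - g
    idx.d
    cap = w * w
    return w

15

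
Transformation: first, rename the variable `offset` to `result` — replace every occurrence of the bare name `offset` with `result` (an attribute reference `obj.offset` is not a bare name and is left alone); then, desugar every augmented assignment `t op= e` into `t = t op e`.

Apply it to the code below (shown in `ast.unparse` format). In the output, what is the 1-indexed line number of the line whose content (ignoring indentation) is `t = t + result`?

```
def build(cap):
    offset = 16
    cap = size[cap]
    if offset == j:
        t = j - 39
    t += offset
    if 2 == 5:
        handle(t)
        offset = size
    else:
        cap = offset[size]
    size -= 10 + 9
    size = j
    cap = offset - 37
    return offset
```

6

Transformed code:
def build(cap):
    result = 16
    cap = size[cap]
    if result == j:
        t = j - 39
    t = t + result
    if 2 == 5:
        handle(t)
        result = size
    else:
        cap = result[size]
    size = size - (10 + 9)
    size = j
    cap = result - 37
    return result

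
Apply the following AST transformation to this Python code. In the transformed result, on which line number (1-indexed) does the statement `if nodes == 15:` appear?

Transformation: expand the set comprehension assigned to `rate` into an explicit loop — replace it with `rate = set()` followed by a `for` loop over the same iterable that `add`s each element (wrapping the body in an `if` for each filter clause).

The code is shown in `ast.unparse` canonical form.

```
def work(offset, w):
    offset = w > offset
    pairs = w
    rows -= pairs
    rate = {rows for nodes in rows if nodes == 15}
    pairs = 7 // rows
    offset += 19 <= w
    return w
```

7

Transformed code:
def work(offset, w):
    offset = w > offset
    pairs = w
    rows -= pairs
    rate = set()
    for nodes in rows:
        if nodes == 15:
            rate.add(rows)
    pairs = 7 // rows
    offset += 19 <= w
    return w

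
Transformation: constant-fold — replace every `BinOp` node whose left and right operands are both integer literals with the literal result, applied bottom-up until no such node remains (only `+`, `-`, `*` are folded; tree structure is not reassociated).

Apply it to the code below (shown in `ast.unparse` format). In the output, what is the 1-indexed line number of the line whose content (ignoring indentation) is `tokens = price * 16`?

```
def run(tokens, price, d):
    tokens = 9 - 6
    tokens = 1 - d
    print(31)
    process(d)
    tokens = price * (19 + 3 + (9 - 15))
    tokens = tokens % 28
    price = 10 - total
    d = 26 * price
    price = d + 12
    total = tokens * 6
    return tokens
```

6

Transformed code:
def run(tokens, price, d):
    tokens = 3
    tokens = 1 - d
    print(31)
    process(d)
    tokens = price * 16
    tokens = tokens % 28
    price = 10 - total
    d = 26 * price
    price = d + 12
    total = tokens * 6
    return tokens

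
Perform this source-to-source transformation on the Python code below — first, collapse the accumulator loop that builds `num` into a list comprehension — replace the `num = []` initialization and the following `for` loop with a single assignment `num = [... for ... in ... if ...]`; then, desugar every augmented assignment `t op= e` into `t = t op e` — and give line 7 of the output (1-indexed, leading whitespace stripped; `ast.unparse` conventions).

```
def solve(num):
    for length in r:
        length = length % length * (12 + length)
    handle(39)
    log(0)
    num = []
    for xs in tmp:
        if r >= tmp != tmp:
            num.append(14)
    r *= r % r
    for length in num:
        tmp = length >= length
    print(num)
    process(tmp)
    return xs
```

r = r * (r % r)

Transformed code:
def solve(num):
    for length in r:
        length = length % length * (12 + length)
    handle(39)
    log(0)
    num = [14 for xs in tmp if r >= tmp != tmp]
    r = r * (r % r)
    for length in num:
        tmp = length >= length
    print(num)
    process(tmp)
    return xs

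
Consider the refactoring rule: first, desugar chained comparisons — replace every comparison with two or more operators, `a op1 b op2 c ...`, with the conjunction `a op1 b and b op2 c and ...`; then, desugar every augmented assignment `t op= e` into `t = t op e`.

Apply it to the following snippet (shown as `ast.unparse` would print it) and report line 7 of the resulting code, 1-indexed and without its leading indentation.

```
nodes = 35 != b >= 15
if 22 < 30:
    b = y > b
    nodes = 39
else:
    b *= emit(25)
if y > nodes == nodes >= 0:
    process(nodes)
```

Transformed code:
nodes = 35 != b and b >= 15
if 22 < 30:
    b = y > b
    nodes = 39
else:
    b = b * emit(25)
if y > nodes and nodes == nodes and (nodes >= 0):
    process(nodes)

if y > nodes and nodes == nodes and (nodes >= 0):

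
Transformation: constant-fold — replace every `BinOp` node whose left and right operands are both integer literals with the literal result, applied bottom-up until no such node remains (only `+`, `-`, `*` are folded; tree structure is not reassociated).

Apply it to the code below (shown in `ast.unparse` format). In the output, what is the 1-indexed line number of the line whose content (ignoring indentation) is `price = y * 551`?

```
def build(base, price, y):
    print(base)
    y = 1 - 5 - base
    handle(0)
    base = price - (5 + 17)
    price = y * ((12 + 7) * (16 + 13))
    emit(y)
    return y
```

Transformed code:
def build(base, price, y):
    print(base)
    y = -4 - base
    handle(0)
    base = price - 22
    price = y * 551
    emit(y)
    return y

6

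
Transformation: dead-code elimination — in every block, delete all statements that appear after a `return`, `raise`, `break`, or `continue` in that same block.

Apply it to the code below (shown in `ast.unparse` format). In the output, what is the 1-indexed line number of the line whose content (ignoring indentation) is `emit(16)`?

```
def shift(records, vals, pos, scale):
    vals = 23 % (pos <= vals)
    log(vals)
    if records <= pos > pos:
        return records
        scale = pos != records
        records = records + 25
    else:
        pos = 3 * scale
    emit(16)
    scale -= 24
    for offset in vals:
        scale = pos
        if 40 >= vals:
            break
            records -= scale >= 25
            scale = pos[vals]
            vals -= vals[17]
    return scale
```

8

Transformed code:
def shift(records, vals, pos, scale):
    vals = 23 % (pos <= vals)
    log(vals)
    if records <= pos > pos:
        return records
    else:
        pos = 3 * scale
    emit(16)
    scale -= 24
    for offset in vals:
        scale = pos
        if 40 >= vals:
            break
    return scale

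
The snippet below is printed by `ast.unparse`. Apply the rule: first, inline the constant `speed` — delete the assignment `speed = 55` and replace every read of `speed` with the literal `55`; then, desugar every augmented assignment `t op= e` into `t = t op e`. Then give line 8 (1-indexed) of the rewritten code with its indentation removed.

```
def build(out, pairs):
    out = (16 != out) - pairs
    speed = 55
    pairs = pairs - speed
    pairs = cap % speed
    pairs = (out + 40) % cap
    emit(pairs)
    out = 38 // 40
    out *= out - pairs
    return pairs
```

Transformed code:
def build(out, pairs):
    out = (16 != out) - pairs
    pairs = pairs - 55
    pairs = cap % 55
    pairs = (out + 40) % cap
    emit(pairs)
    out = 38 // 40
    out = out * (out - pairs)
    return pairs

out = out * (out - pairs)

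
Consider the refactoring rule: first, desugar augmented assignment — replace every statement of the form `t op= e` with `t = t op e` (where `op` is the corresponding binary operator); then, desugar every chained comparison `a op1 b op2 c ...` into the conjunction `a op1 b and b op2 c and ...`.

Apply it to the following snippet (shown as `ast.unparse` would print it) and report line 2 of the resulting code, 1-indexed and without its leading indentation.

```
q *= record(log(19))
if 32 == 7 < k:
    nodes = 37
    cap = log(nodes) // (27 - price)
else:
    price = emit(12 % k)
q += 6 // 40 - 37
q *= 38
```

if 32 == 7 and 7 < k:

Transformed code:
q = q * record(log(19))
if 32 == 7 and 7 < k:
    nodes = 37
    cap = log(nodes) // (27 - price)
else:
    price = emit(12 % k)
q = q + (6 // 40 - 37)
q = q * 38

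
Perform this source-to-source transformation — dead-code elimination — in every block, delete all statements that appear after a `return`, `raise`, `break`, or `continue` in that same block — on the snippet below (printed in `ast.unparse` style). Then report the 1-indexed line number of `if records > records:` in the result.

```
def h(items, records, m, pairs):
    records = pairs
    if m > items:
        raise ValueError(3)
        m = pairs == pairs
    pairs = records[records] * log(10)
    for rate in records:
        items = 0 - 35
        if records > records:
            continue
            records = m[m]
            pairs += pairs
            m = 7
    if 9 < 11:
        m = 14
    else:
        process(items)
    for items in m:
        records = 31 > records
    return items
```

Transformed code:
def h(items, records, m, pairs):
    records = pairs
    if m > items:
        raise ValueError(3)
    pairs = records[records] * log(10)
    for rate in records:
        items = 0 - 35
        if records > records:
            continue
    if 9 < 11:
        m = 14
    else:
        process(items)
    for items in m:
        records = 31 > records
    return items

8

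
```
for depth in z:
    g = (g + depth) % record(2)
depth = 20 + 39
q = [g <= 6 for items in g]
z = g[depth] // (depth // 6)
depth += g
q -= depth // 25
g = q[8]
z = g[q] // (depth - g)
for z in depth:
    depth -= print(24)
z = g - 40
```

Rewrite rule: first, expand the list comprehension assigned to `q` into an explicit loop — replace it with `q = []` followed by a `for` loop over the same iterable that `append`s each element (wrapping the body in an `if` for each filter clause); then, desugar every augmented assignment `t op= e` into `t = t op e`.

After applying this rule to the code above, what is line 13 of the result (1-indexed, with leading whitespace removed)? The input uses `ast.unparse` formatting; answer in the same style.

Transformed code:
for depth in z:
    g = (g + depth) % record(2)
depth = 20 + 39
q = []
for items in g:
    q.append(g <= 6)
z = g[depth] // (depth // 6)
depth = depth + g
q = q - depth // 25
g = q[8]
z = g[q] // (depth - g)
for z in depth:
    depth = depth - print(24)
z = g - 40

depth = depth - print(24)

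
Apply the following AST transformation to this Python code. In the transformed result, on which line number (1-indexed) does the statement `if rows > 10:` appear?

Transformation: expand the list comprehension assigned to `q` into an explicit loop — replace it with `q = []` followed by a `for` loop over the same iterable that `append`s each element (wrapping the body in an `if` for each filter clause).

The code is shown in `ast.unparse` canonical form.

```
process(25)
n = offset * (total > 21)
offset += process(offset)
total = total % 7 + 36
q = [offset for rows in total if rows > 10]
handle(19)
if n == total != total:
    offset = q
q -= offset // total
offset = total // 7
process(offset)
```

7

Transformed code:
process(25)
n = offset * (total > 21)
offset += process(offset)
total = total % 7 + 36
q = []
for rows in total:
    if rows > 10:
        q.append(offset)
handle(19)
if n == total != total:
    offset = q
q -= offset // total
offset = total // 7
process(offset)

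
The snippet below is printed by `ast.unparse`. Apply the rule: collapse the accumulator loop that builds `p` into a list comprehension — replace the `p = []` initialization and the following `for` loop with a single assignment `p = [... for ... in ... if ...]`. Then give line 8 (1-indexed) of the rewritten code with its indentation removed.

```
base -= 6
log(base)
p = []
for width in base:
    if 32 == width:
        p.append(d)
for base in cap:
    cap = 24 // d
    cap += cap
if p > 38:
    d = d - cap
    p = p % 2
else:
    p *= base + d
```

Transformed code:
base -= 6
log(base)
p = [d for width in base if 32 == width]
for base in cap:
    cap = 24 // d
    cap += cap
if p > 38:
    d = d - cap
    p = p % 2
else:
    p *= base + d

d = d - cap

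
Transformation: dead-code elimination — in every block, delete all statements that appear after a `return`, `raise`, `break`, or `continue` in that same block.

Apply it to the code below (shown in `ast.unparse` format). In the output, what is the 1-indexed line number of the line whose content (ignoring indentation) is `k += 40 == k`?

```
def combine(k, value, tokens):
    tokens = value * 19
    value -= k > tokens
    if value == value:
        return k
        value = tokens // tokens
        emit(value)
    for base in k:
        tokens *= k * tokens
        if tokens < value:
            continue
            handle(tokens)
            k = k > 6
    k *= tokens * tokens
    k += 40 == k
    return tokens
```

11

Transformed code:
def combine(k, value, tokens):
    tokens = value * 19
    value -= k > tokens
    if value == value:
        return k
    for base in k:
        tokens *= k * tokens
        if tokens < value:
            continue
    k *= tokens * tokens
    k += 40 == k
    return tokens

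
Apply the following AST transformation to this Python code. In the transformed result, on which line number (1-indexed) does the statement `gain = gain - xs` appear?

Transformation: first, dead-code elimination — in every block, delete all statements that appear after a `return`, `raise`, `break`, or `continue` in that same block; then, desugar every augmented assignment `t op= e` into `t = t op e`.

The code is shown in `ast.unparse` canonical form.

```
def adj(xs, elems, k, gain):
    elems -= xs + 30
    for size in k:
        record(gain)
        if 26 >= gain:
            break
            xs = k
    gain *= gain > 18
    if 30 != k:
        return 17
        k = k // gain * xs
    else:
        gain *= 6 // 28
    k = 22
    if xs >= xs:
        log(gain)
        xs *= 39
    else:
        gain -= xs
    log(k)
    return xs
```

17

Transformed code:
def adj(xs, elems, k, gain):
    elems = elems - (xs + 30)
    for size in k:
        record(gain)
        if 26 >= gain:
            break
    gain = gain * (gain > 18)
    if 30 != k:
        return 17
    else:
        gain = gain * (6 // 28)
    k = 22
    if xs >= xs:
        log(gain)
        xs = xs * 39
    else:
        gain = gain - xs
    log(k)
    return xs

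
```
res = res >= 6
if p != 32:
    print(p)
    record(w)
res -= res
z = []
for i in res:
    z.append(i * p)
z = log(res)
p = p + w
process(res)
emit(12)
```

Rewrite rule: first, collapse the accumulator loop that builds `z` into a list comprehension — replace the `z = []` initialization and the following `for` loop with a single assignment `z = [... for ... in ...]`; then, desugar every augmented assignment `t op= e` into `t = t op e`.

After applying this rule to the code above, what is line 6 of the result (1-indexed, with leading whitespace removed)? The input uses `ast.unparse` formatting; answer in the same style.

Transformed code:
res = res >= 6
if p != 32:
    print(p)
    record(w)
res = res - res
z = [i * p for i in res]
z = log(res)
p = p + w
process(res)
emit(12)

z = [i * p for i in res]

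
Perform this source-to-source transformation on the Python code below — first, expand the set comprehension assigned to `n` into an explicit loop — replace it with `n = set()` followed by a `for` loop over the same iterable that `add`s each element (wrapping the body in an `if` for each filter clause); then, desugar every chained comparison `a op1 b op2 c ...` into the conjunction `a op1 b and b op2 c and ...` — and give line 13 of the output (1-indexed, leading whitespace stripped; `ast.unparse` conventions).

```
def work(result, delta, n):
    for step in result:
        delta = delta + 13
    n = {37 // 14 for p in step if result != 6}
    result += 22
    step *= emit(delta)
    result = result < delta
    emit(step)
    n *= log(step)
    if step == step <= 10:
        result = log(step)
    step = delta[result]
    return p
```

Transformed code:
def work(result, delta, n):
    for step in result:
        delta = delta + 13
    n = set()
    for p in step:
        if result != 6:
            n.add(37 // 14)
    result += 22
    step *= emit(delta)
    result = result < delta
    emit(step)
    n *= log(step)
    if step == step and step <= 10:
        result = log(step)
    step = delta[result]
    return p

if step == step and step <= 10:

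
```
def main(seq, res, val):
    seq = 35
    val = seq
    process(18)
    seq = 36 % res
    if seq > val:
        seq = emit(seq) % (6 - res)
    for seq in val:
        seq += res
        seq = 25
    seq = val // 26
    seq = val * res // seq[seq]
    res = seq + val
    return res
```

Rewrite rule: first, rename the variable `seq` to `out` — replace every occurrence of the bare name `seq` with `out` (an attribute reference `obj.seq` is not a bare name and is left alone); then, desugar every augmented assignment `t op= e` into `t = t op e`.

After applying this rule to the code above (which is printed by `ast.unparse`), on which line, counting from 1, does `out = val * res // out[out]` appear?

12

Transformed code:
def main(out, res, val):
    out = 35
    val = out
    process(18)
    out = 36 % res
    if out > val:
        out = emit(out) % (6 - res)
    for out in val:
        out = out + res
        out = 25
    out = val // 26
    out = val * res // out[out]
    res = out + val
    return res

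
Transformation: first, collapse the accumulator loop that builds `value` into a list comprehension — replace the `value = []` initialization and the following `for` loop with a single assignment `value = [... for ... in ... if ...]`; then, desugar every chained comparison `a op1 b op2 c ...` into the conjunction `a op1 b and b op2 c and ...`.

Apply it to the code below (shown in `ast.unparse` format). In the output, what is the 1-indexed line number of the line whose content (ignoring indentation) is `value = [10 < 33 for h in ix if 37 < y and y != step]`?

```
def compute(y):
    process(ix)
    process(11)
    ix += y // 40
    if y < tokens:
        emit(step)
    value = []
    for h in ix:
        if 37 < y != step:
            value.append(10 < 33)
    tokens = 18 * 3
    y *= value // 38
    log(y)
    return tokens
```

Transformed code:
def compute(y):
    process(ix)
    process(11)
    ix += y // 40
    if y < tokens:
        emit(step)
    value = [10 < 33 for h in ix if 37 < y and y != step]
    tokens = 18 * 3
    y *= value // 38
    log(y)
    return tokens

7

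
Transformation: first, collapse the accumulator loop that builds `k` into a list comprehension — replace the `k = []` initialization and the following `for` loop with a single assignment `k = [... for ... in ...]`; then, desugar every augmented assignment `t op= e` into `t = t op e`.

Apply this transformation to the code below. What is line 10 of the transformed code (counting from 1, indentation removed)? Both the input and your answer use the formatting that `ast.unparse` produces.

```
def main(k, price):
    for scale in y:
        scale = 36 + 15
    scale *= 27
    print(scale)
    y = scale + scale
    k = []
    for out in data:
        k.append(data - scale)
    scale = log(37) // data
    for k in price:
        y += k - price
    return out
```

y = y + (k - price)

Transformed code:
def main(k, price):
    for scale in y:
        scale = 36 + 15
    scale = scale * 27
    print(scale)
    y = scale + scale
    k = [data - scale for out in data]
    scale = log(37) // data
    for k in price:
        y = y + (k - price)
    return out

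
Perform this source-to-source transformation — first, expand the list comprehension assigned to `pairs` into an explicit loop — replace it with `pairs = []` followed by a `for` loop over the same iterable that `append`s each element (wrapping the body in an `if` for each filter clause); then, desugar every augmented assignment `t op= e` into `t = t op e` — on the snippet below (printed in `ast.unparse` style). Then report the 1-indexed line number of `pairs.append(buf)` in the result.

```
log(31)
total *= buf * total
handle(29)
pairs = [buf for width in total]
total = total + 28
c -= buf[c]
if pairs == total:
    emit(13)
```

6

Transformed code:
log(31)
total = total * (buf * total)
handle(29)
pairs = []
for width in total:
    pairs.append(buf)
total = total + 28
c = c - buf[c]
if pairs == total:
    emit(13)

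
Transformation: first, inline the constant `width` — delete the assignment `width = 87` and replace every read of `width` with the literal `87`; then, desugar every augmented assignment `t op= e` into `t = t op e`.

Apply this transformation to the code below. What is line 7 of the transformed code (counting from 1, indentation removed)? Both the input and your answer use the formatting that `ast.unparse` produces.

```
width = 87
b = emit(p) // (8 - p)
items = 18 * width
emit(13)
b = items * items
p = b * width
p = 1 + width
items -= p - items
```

Transformed code:
b = emit(p) // (8 - p)
items = 18 * 87
emit(13)
b = items * items
p = b * 87
p = 1 + 87
items = items - (p - items)

items = items - (p - items)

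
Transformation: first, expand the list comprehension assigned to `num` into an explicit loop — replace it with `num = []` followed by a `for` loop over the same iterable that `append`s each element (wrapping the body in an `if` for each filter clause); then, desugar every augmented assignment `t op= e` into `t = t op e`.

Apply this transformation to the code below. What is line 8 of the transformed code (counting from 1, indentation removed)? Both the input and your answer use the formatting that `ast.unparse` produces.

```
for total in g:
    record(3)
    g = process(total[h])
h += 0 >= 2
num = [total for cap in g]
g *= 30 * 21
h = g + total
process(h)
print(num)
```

Transformed code:
for total in g:
    record(3)
    g = process(total[h])
h = h + (0 >= 2)
num = []
for cap in g:
    num.append(total)
g = g * (30 * 21)
h = g + total
process(h)
print(num)

g = g * (30 * 21)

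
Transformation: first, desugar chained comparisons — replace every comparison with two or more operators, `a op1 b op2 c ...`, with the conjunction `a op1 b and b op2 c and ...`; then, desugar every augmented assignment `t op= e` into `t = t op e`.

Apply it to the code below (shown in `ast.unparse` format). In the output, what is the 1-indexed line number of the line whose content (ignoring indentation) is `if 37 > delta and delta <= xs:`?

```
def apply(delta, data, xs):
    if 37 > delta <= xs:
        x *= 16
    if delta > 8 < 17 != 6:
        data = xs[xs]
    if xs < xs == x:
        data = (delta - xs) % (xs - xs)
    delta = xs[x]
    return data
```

Transformed code:
def apply(delta, data, xs):
    if 37 > delta and delta <= xs:
        x = x * 16
    if delta > 8 and 8 < 17 and (17 != 6):
        data = xs[xs]
    if xs < xs and xs == x:
        data = (delta - xs) % (xs - xs)
    delta = xs[x]
    return data

2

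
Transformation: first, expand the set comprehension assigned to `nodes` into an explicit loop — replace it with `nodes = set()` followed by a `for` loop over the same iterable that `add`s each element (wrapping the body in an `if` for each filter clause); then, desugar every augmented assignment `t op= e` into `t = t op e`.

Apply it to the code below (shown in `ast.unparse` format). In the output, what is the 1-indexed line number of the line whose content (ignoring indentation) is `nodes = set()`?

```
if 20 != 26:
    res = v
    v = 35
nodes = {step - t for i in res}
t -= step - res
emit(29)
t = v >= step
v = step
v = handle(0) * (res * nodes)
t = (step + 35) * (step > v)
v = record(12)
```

4

Transformed code:
if 20 != 26:
    res = v
    v = 35
nodes = set()
for i in res:
    nodes.add(step - t)
t = t - (step - res)
emit(29)
t = v >= step
v = step
v = handle(0) * (res * nodes)
t = (step + 35) * (step > v)
v = record(12)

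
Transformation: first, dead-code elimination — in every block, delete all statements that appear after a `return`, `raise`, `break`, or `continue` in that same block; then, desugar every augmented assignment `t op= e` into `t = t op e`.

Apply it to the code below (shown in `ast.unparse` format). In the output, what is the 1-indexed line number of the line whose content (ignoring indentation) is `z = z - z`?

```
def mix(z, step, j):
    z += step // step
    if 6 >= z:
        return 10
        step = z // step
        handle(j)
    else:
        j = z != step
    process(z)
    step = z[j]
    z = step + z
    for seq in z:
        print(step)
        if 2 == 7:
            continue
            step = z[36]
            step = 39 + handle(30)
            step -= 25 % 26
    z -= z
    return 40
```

14

Transformed code:
def mix(z, step, j):
    z = z + step // step
    if 6 >= z:
        return 10
    else:
        j = z != step
    process(z)
    step = z[j]
    z = step + z
    for seq in z:
        print(step)
        if 2 == 7:
            continue
    z = z - z
    return 40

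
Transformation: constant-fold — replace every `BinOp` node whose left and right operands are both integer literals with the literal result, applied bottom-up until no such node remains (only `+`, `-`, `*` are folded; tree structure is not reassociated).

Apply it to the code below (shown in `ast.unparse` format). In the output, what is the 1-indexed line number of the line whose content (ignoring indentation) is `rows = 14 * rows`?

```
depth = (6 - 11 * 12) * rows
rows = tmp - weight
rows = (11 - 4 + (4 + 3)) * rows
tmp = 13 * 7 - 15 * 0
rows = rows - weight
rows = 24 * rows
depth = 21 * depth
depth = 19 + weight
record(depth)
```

Transformed code:
depth = -126 * rows
rows = tmp - weight
rows = 14 * rows
tmp = 91
rows = rows - weight
rows = 24 * rows
depth = 21 * depth
depth = 19 + weight
record(depth)

3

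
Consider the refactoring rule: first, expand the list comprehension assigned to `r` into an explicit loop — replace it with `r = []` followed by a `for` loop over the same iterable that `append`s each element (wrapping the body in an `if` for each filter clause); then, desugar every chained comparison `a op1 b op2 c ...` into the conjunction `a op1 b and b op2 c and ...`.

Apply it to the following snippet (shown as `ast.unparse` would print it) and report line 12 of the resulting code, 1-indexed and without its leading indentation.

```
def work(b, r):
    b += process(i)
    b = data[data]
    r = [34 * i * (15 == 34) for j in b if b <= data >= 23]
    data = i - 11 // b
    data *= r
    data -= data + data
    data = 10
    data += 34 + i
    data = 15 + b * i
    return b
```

Transformed code:
def work(b, r):
    b += process(i)
    b = data[data]
    r = []
    for j in b:
        if b <= data and data >= 23:
            r.append(34 * i * (15 == 34))
    data = i - 11 // b
    data *= r
    data -= data + data
    data = 10
    data += 34 + i
    data = 15 + b * i
    return b

data += 34 + i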